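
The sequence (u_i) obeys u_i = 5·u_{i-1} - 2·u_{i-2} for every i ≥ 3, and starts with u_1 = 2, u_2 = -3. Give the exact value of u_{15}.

Iterate the recurrence:
u_3 = -19  u_4 = -89  u_5 = -407  …  u_{12} = -16730129  u_{13} = -76315367  u_{14} = -348116577  u_{15} = -1587952151.

-1587952151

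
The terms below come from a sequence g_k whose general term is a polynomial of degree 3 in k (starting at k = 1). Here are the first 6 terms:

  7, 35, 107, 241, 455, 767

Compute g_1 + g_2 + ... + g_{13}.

1st diffs: 28, 72, 134, 214, 312.
2nd diffs: 44, 62, 80, 98.
3rd diffs: 18, 18, 18 (constant).
Newton forward-difference form: g_k = 7 + 28·C(k-1,1) + 44·C(k-1,2) + 18·C(k-1,3).
Continuing: …, 1195, 1757, 2471, 3355, …, g_{13} = 7207.
Summing k = 1..13 (13 terms) gives 27729.

27729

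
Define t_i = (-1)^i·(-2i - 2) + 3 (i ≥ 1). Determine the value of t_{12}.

(-1)^12 = 1; -2i - 2 at i=12 is -26; so t_{12} = -23.

-23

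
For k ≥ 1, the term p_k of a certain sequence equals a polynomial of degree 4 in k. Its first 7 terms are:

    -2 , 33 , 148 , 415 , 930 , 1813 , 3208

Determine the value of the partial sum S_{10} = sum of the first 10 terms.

32323

1st diffs: 35, 115, 267, 515, 883, 1395.
2nd diffs: 80, 152, 248, 368, 512.
3rd diffs: 72, 96, 120, 144.
4th diffs: 24, 24, 24 (constant).
So p_k = k^4 + 2k^3 + 3k^2 - 3k - 5.
Continuing: 5283, 8230, 12265.
Summing k = 1..10 (10 terms) gives 32323.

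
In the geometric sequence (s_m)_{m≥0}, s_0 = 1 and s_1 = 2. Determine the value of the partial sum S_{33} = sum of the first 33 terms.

Common ratio r = 2.
s_m = 1·2^(m-0).
S = 1·(2^33 - 1)/(2 - 1) = 1·(8589934592 - 1)/(1) = 8589934591.

8589934591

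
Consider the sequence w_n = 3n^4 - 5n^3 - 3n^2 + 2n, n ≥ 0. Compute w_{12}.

w_{12} = 3·12^4 - 5·12^3 - 3·12^2 + 2·12 = 53160.

53160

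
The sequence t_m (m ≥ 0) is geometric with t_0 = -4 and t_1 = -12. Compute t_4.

Common ratio r = 3.
t_m = (-4)·3^(m-0).
t_4 = (-4)·3^4 = -324.

-324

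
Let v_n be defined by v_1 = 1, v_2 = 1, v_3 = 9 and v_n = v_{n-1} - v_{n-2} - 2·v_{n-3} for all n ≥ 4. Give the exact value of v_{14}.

v_4 = 6;  v_5 = -5;  v_6 = -29;  …;  v_{11} = 63;  v_{12} = -297;  v_{13} = -692;  v_{14} = -521.

-521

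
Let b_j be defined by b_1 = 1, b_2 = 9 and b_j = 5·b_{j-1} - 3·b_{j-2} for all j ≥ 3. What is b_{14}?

Applying the relation repeatedly:
b_3 = 42  b_4 = 183  b_5 = 789  …  b_{11} = 5008857  b_{12} = 21551988  b_{13} = 92733369  b_{14} = 399010881.

399010881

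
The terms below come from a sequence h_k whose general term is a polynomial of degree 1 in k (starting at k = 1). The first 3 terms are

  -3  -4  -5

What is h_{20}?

1st diffs: -1, -1 (constant).
So h_k = -k - 2.
Evaluating at k = 20 gives h_{20} = -22.

-22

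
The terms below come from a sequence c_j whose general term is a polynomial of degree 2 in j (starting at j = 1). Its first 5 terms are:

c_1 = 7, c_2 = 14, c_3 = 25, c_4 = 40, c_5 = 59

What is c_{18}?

1st diffs: 7, 11, 15, 19.
2nd diffs: 4, 4, 4 (constant).
Newton forward-difference form: c_j = 7 + 7·C(j-1,1) + 4·C(j-1,2).
At j = 18: j-1 = 17, so c_{18} = 7 + 119 + 544 = 670.

670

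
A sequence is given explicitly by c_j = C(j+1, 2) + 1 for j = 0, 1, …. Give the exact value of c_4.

C(5, 2) = 10, so c_4 = 11.

11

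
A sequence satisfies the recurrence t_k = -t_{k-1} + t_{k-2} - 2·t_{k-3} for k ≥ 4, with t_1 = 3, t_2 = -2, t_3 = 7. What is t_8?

-218

Applying the relation repeatedly:
t_4 = -15, t_5 = 26, t_6 = -55, t_7 = 111, t_8 = -218.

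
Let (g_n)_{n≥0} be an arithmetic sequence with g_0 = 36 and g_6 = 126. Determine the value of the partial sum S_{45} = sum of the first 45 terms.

16470

Common difference d = (126 - 36) / (6 - 0) = 15.
g_n = 36 + (n - 0)·15.
g_{44} = 696; S = 45·(36 + 696)/2 = 16470.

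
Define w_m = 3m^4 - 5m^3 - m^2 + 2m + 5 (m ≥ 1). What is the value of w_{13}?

w_{13} = 3·13^4 - 5·13^3 - 1·13^2 + 2·13 + 5 = 74560.

74560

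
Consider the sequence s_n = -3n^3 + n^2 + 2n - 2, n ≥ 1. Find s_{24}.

s_{24} = -3·24^3 + 1·24^2 + 2·24 - 2 = -40850.

-40850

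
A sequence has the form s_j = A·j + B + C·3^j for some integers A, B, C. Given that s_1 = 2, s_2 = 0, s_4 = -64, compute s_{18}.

-387420416

The three given values yield: A + B + 3C = 2; 2A + B + 9C = 0; 4A + B + 81C = -64.
Subtracting the first from the second: A + 6C = -2.
Subtracting the second from the third: 2A + 72C = -64.
Solving: C = -1, A = 4, then B = 1.
So s_j = 4·j + 1 + (-1)·3^j; at j=18 this is -387420416.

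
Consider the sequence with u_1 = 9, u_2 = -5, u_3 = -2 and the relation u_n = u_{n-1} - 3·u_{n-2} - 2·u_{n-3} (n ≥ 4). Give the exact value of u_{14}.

-6465

Iterate the recurrence:
u_4 = -5  u_5 = 11  u_6 = 30  …  u_{11} = 883  u_{12} = 910  u_{13} = -1969  u_{14} = -6465.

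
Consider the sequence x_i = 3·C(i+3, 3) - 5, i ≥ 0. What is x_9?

655

C(12, 3) = 220, so x_9 = 655.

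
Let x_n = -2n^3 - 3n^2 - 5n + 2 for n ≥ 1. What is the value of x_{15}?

-7498

x_{15} = -2·15^3 - 3·15^2 - 5·15 + 2 = -7498.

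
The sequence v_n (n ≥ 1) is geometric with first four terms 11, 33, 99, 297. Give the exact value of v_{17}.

473513931

Common ratio r = 3.
v_n = 11·3^(n-1).
v_{17} = 11·3^16 = 473513931.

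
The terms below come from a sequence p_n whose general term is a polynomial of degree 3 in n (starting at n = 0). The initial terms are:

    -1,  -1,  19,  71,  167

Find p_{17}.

10879

1st diffs: 0, 20, 52, 96.
2nd diffs: 20, 32, 44.
3rd diffs: 12, 12 (constant).
So p_n = 2n^3 + 4n^2 - 6n - 1.
Evaluating at n = 17 gives p_{17} = 10879.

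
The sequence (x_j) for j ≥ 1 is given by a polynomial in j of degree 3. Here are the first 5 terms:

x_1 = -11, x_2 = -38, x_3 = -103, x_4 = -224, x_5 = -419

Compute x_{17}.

-15083

1st diffs: -27, -65, -121, -195.
2nd diffs: -38, -56, -74.
3rd diffs: -18, -18 (constant).
So x_j = -3j^3 - j^2 - 3j - 4.
Evaluating at j = 17 gives x_{17} = -15083.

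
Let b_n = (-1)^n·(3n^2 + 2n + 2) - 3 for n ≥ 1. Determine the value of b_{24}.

(-1)^24 = 1; 3n^2 + 2n + 2 at n=24 is 1778; so b_{24} = 1775.

1775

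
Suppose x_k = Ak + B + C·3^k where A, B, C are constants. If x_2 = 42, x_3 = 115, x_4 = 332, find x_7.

Write the equations: 2A + B + 9C = 42; 3A + B + 27C = 115; 4A + B + 81C = 332.
Subtracting the first from the second: A + 18C = 73.
Subtracting the second from the third: A + 54C = 217.
Solving: C = 4, A = 1, then B = 4.
Therefore x_7 = 7 + 4 + 4·2187 = 8759.

8759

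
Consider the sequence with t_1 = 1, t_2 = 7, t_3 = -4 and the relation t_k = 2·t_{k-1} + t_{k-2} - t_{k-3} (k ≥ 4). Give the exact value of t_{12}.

-3881

Step forward from the initial values:
t_4 = -2; t_5 = -15; t_6 = -28; t_7 = -69; t_8 = -151; t_9 = -343; t_{10} = -768; t_{11} = -1728; t_{12} = -3881.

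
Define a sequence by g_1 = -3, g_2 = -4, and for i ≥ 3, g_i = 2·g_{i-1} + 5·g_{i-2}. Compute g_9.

Applying the relation repeatedly:
g_3 = -23, g_4 = -66, g_5 = -247, g_6 = -824, g_7 = -2883, g_8 = -9886, g_9 = -34187.

-34187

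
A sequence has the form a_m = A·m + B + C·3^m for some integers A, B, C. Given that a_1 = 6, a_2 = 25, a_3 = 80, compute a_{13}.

Write the equations: A + B + 3C = 6; 2A + B + 9C = 25; 3A + B + 27C = 80.
Subtracting the first from the second: A + 6C = 19.
Subtracting the second from the third: A + 18C = 55.
Solving: C = 3, A = 1, then B = -4.
Therefore a_{13} = 13 + (-4) + 3·1594323 = 4782978.

4782978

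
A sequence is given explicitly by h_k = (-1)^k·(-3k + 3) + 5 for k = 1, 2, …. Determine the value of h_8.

(-1)^8 = 1; -3k + 3 at k=8 is -21; so h_8 = -16.

-16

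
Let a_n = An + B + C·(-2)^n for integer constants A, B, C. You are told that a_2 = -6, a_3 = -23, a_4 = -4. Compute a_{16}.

65456

The three given values yield: 2A + B + 4C = -6; 3A + B - 8C = -23; 4A + B + 16C = -4.
Subtracting the first from the second: A - 12C = -17.
Subtracting the second from the third: A + 24C = 19.
Solving: C = 1, A = -5, then B = 0.
Hence a_{16} = -5·16 + 0 + 1·65536 = 65456.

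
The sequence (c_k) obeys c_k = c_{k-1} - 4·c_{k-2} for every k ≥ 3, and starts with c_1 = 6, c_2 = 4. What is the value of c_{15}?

87436

Compute successive terms:
c_3 = -20  c_4 = -36  c_5 = 44  …  c_{12} = -3364  c_{13} = -24660  c_{14} = -11204  c_{15} = 87436.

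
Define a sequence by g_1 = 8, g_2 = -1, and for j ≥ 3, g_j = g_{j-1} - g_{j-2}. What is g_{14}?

Iterate the recurrence:
g_3 = -9; g_4 = -8; g_5 = 1; …; g_{11} = 1; g_{12} = 9; g_{13} = 8; g_{14} = -1.

-1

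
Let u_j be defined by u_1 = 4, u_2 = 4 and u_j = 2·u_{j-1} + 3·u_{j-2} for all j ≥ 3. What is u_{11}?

118100

u_3 = 20;  u_4 = 52;  u_5 = 164;  u_6 = 484;  u_7 = 1460;  u_8 = 4372;  u_9 = 13124;  u_{10} = 39364;  u_{11} = 118100.
(Characteristic roots are 3 and -1.)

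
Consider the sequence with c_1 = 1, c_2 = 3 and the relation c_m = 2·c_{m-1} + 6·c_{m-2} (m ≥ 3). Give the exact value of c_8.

7512

Step forward from the initial values:
c_3 = 12, c_4 = 42, c_5 = 156, c_6 = 564, c_7 = 2064, c_8 = 7512.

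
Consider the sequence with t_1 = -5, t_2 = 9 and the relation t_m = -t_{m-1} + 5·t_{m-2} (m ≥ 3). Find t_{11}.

Compute successive terms:
t_3 = -34, t_4 = 79, t_5 = -249, t_6 = 644, t_7 = -1889, t_8 = 5109, t_9 = -14554, t_{10} = 40099, t_{11} = -112869.

-112869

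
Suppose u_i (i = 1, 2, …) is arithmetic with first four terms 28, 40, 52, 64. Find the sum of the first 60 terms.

Common difference d = 12.
u_i = 28 + (i - 1)·12.
u_{60} = 736; S = 60·(28 + 736)/2 = 22920.

22920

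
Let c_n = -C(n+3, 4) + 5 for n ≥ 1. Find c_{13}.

-1815

C(16, 4) = 1820, so c_{13} = -1815.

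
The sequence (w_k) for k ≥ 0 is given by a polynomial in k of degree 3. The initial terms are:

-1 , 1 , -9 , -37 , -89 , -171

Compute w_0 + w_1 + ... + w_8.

-1701

1st diffs: 2, -10, -28, -52, -82.
2nd diffs: -12, -18, -24, -30.
3rd diffs: -6, -6, -6 (constant).
So w_k = -k^3 - 3k^2 + 6k - 1.
Continuing: -289, -449, -657.
Summing k = 0..8 (9 terms) gives -1701.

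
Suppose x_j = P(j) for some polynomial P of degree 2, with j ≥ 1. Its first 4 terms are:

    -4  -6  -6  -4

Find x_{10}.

50

1st diffs: -2, 0, 2.
2nd diffs: 2, 2 (constant).
So x_j = j^2 - 5j.
Evaluating at j = 10 gives x_{10} = 50.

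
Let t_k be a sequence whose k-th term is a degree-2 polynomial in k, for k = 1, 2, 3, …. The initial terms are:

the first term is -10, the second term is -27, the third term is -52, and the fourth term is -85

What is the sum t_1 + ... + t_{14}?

-4599

1st diffs: -17, -25, -33.
2nd diffs: -8, -8 (constant).
So t_k = -4k^2 - 5k - 1.
Continuing: …, -126, -175, -232, -297, …, t_{14} = -855.
Summing k = 1..14 (14 terms) gives -4599.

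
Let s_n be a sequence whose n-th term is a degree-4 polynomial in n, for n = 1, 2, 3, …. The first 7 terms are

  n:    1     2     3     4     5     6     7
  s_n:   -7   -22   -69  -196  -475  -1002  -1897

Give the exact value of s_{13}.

-24739

1st diffs: -15, -47, -127, -279, -527, -895.
2nd diffs: -32, -80, -152, -248, -368.
3rd diffs: -48, -72, -96, -120.
4th diffs: -24, -24, -24 (constant).
Newton forward-difference form: s_n = -7 + (-15)·C(n-1,1) + (-32)·C(n-1,2) + (-48)·C(n-1,3) + (-24)·C(n-1,4).
At n = 13: n-1 = 12, so s_{13} = -7 - 180 - 2112 - 10560 - 11880 = -24739.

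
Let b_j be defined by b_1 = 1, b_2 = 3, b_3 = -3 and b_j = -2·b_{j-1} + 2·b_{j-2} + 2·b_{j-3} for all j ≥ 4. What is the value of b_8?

Step forward from the initial values:
b_4 = 14;  b_5 = -28;  b_6 = 78;  b_7 = -184;  b_8 = 468.

468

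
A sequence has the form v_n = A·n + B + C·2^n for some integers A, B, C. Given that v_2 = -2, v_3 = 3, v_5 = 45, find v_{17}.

The three given values yield: 2A + B + 4C = -2; 3A + B + 8C = 3; 5A + B + 32C = 45.
Subtracting the first from the second: A + 4C = 5.
Subtracting the second from the third: 2A + 24C = 42.
Solving: C = 2, A = -3, then B = -4.
Therefore v_{17} = -51 + (-4) + 2·131072 = 262089.

262089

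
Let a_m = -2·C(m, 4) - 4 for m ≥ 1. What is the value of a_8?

C(8, 4) = 70, so a_8 = -144.

-144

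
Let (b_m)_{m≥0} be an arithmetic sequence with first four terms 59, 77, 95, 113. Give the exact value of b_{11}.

Common difference d = 18.
b_m = 59 + (m - 0)·18.
b_{11} = 59 + 11·18 = 257.

257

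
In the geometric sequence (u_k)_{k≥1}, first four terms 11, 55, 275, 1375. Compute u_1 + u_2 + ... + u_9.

Common ratio r = 5.
u_k = 11·5^(k-1).
S = 11·(5^9 - 1)/(5 - 1) = 11·(1953125 - 1)/(4) = 5371091.

5371091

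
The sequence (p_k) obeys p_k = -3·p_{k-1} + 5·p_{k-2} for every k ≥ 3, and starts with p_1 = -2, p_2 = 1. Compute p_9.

-60017

p_3 = -13  p_4 = 44  p_5 = -197  p_6 = 811  p_7 = -3418  p_8 = 14309  p_9 = -60017.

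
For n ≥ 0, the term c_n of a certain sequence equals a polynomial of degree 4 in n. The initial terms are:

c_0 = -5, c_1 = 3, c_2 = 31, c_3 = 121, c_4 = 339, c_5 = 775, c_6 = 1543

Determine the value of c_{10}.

11055

1st diffs: 8, 28, 90, 218, 436, 768.
2nd diffs: 20, 62, 128, 218, 332.
3rd diffs: 42, 66, 90, 114.
4th diffs: 24, 24, 24 (constant).
Newton forward-difference form: c_n = -5 + 8·C(n,1) + 20·C(n,2) + 42·C(n,3) + 24·C(n,4).
At n = 10: n = 10, so c_{10} = -5 + 80 + 900 + 5040 + 5040 = 11055.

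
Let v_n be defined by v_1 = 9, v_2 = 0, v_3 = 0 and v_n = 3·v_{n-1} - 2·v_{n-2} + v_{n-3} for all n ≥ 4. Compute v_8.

333

Applying the relation repeatedly:
v_4 = 9, v_5 = 27, v_6 = 63, v_7 = 144, v_8 = 333.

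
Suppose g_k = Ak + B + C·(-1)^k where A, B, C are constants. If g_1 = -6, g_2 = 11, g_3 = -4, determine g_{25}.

18

Plug in k = 1, 2, 3: A + B - C = -6; 2A + B + C = 11; 3A + B - C = -4.
Subtracting the first from the second: A + 2C = 17.
Subtracting the second from the third: A - 2C = -15.
Solving: C = 8, A = 1, then B = 1.
Therefore g_{25} = 25 + 1 + 8·(-1) = 18.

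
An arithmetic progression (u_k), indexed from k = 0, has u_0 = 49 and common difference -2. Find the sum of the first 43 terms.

301

u_k = 49 + (k - 0)·(-2).
u_{42} = -35; S = 43·(49 + (-35))/2 = 301.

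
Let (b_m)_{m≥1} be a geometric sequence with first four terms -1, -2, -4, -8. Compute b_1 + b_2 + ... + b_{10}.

Common ratio r = 2.
b_m = (-1)·2^(m-1).
S = (-1)·(2^10 - 1)/(2 - 1) = (-1)·(1024 - 1)/(1) = -1023.

-1023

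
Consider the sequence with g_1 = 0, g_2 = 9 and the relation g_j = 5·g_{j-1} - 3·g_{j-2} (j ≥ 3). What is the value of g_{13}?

100520640

Step forward from the initial values:
g_3 = 45  g_4 = 198  g_5 = 855  …  g_{10} = 1261854  g_{11} = 5429475  g_{12} = 23361813  g_{13} = 100520640.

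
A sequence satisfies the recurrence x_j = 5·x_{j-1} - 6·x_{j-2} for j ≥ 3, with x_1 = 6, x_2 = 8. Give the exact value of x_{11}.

Iterate the recurrence:
x_3 = 4  x_4 = -28  x_5 = -164  x_6 = -652  x_7 = -2276  x_8 = -7468  x_9 = -23684  x_{10} = -73612  x_{11} = -225956.
(Characteristic roots are 3 and 2.)

-225956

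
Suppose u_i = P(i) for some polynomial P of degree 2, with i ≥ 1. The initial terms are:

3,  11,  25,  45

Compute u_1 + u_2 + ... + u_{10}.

1110

1st diffs: 8, 14, 20.
2nd diffs: 6, 6 (constant).
Newton forward-difference form: u_i = 3 + 8·C(i-1,1) + 6·C(i-1,2).
Continuing: …, 71, 103, 141, 185, …, u_{10} = 291.
Summing i = 1..10 (10 terms) gives 1110.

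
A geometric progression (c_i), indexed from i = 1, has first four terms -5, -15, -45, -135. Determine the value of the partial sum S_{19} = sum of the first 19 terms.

Common ratio r = 3.
c_i = (-5)·3^(i-1).
S = (-5)·(3^19 - 1)/(3 - 1) = (-5)·(1162261467 - 1)/(2) = -2905653665.

-2905653665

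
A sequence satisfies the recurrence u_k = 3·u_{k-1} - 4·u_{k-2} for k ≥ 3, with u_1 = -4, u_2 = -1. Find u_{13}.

Iterate the recurrence:
u_3 = 13;  u_4 = 43;  u_5 = 77;  …;  u_{10} = -1573;  u_{11} = 733;  u_{12} = 8491;  u_{13} = 22541.

22541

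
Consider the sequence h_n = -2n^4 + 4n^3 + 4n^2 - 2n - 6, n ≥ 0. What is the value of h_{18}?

h_{18} = -2·18^4 + 4·18^3 + 4·18^2 - 2·18 - 6 = -185370.

-185370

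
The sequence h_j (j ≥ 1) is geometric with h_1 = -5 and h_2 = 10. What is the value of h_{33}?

Common ratio r = -2.
h_j = (-5)·(-2)^(j-1).
h_{33} = (-5)·(-2)^32 = -21474836480.

-21474836480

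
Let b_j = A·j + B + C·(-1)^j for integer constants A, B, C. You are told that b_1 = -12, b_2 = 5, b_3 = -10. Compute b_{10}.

At j = 1, 2, 3: A + B - C = -12; 2A + B + C = 5; 3A + B - C = -10.
Subtracting the first from the second: A + 2C = 17.
Subtracting the second from the third: A - 2C = -15.
Solving: C = 8, A = 1, then B = -5.
Hence b_{10} = 1·10 + (-5) + 8·1 = 13.

13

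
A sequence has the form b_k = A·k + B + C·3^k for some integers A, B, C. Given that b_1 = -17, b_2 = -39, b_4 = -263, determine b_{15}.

-43046785

Plug in k = 1, 2, 4: A + B + 3C = -17; 2A + B + 9C = -39; 4A + B + 81C = -263.
Subtracting the first from the second: A + 6C = -22.
Subtracting the second from the third: 2A + 72C = -224.
Solving: C = -3, A = -4, then B = -4.
Hence b_{15} = -4·15 + (-4) + (-3)·14348907 = -43046785.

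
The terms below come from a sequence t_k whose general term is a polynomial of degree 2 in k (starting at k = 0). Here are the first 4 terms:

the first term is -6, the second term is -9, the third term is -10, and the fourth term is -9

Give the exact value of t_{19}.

279

1st diffs: -3, -1, 1.
2nd diffs: 2, 2 (constant).
Newton forward-difference form: t_k = -6 + (-3)·C(k,1) + 2·C(k,2).
At k = 19: k = 19, so t_{19} = -6 - 57 + 342 = 279.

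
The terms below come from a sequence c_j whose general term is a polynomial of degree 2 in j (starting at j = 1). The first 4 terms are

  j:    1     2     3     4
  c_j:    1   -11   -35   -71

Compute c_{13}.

1st diffs: -12, -24, -36.
2nd diffs: -12, -12 (constant).
So c_j = -6j^2 + 6j + 1.
Evaluating at j = 13 gives c_{13} = -935.

-935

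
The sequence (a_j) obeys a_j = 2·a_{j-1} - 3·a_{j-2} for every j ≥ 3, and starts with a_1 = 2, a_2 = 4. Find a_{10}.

a_3 = 2  a_4 = -8  a_5 = -22  a_6 = -20  a_7 = 26  a_8 = 112  a_9 = 146  a_{10} = -44.

-44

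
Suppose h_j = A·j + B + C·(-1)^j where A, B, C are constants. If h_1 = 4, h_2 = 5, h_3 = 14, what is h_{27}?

134

The three given values yield: A + B - C = 4; 2A + B + C = 5; 3A + B - C = 14.
Subtracting the first from the second: A + 2C = 1.
Subtracting the second from the third: A - 2C = 9.
Solving: C = -2, A = 5, then B = -3.
Hence h_{27} = 5·27 + (-3) + (-2)·(-1) = 134.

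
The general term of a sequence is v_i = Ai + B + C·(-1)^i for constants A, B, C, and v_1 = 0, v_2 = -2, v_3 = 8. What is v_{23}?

Write the equations: A + B - C = 0; 2A + B + C = -2; 3A + B - C = 8.
Subtracting the first from the second: A + 2C = -2.
Subtracting the second from the third: A - 2C = 10.
Solving: C = -3, A = 4, then B = -7.
So v_i = 4·i + (-7) + (-3)·(-1)^i; at i=23 this is 88.

88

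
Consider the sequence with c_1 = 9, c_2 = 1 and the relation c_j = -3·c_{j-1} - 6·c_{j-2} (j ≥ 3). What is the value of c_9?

-2025

c_3 = -57; c_4 = 165; c_5 = -153; c_6 = -531; c_7 = 2511; c_8 = -4347; c_9 = -2025.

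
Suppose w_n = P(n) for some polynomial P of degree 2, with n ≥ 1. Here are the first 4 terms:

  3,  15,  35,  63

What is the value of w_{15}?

899

1st diffs: 12, 20, 28.
2nd diffs: 8, 8 (constant).
Newton forward-difference form: w_n = 3 + 12·C(n-1,1) + 8·C(n-1,2).
At n = 15: n-1 = 14, so w_{15} = 3 + 168 + 728 = 899.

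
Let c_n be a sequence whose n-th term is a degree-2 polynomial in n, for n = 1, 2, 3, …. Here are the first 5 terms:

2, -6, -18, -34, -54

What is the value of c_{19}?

1st diffs: -8, -12, -16, -20.
2nd diffs: -4, -4, -4 (constant).
Newton forward-difference form: c_n = 2 + (-8)·C(n-1,1) + (-4)·C(n-1,2).
At n = 19: n-1 = 18, so c_{19} = 2 - 144 - 612 = -754.

-754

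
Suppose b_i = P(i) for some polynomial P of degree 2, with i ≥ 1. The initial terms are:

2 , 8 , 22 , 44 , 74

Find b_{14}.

704

1st diffs: 6, 14, 22, 30.
2nd diffs: 8, 8, 8 (constant).
So b_i = 4i^2 - 6i + 4.
Evaluating at i = 14 gives b_{14} = 704.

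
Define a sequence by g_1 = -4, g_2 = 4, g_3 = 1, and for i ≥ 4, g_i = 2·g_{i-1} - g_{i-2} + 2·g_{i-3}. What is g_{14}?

Step forward from the initial values:
g_4 = -10;  g_5 = -13;  g_6 = -14;  …;  g_{11} = -611;  g_{12} = -1234;  g_{13} = -2461;  g_{14} = -4910.

-4910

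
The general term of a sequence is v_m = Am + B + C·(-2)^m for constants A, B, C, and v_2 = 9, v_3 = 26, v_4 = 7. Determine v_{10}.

At m = 2, 3, 4: 2A + B + 4C = 9; 3A + B - 8C = 26; 4A + B + 16C = 7.
Subtracting the first from the second: A - 12C = 17.
Subtracting the second from the third: A + 24C = -19.
Solving: C = -1, A = 5, then B = 3.
So v_m = 5·m + 3 + (-1)·(-2)^m; at m=10 this is -971.

-971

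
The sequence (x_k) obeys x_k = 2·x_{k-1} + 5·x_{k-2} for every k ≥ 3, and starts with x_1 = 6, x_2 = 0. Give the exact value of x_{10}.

122640

x_3 = 30, x_4 = 60, x_5 = 270, x_6 = 840, x_7 = 3030, x_8 = 10260, x_9 = 35670, x_{10} = 122640.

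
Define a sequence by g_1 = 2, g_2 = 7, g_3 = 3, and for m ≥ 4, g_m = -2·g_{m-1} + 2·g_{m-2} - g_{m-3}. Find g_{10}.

2302

Applying the relation repeatedly:
g_4 = 6;  g_5 = -13;  g_6 = 35;  g_7 = -102;  g_8 = 287;  g_9 = -813;  g_{10} = 2302.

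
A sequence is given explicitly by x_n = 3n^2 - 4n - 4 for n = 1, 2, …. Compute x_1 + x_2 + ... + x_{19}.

6574

Over n = 1..19: Σn = 190, Σn² = 2470.
Total = (3)·2470 + (-4)·190 + (-4)·19 = 6574.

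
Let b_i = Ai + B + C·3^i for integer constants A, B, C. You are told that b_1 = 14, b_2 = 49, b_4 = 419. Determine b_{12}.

2657259

Plug in i = 1, 2, 4: A + B + 3C = 14; 2A + B + 9C = 49; 4A + B + 81C = 419.
Subtracting the first from the second: A + 6C = 35.
Subtracting the second from the third: 2A + 72C = 370.
Solving: C = 5, A = 5, then B = -6.
Hence b_{12} = 5·12 + (-6) + 5·531441 = 2657259.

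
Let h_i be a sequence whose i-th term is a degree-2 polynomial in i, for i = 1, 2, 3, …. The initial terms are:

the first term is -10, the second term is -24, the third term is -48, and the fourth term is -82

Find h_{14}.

-972

1st diffs: -14, -24, -34.
2nd diffs: -10, -10 (constant).
Newton forward-difference form: h_i = -10 + (-14)·C(i-1,1) + (-10)·C(i-1,2).
At i = 14: i-1 = 13, so h_{14} = -10 - 182 - 780 = -972.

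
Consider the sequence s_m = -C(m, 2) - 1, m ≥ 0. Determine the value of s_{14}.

C(14, 2) = 91, so s_{14} = -92.

-92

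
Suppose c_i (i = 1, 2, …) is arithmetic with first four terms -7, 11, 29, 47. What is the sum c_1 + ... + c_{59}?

30385

Common difference d = 18.
c_i = -7 + (i - 1)·18.
c_{59} = 1037; S = 59·(-7 + 1037)/2 = 30385.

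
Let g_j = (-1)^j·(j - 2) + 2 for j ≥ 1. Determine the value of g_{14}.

14

(-1)^14 = 1; j - 2 at j=14 is 12; so g_{14} = 14.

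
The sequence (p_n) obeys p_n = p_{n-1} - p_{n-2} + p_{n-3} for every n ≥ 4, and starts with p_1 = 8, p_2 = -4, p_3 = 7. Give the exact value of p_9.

8

Compute successive terms:
p_4 = 19;  p_5 = 8;  p_6 = -4;  p_7 = 7;  p_8 = 19;  p_9 = 8.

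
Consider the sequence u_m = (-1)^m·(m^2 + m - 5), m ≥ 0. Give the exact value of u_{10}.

105

(-1)^10 = 1; m^2 + m - 5 at m=10 is 105; so u_{10} = 105.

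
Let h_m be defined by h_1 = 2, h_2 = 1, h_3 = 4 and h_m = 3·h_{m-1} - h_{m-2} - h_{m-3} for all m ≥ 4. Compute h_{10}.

h_4 = 9; h_5 = 22; h_6 = 53; h_7 = 128; h_8 = 309; h_9 = 746; h_{10} = 1801.

1801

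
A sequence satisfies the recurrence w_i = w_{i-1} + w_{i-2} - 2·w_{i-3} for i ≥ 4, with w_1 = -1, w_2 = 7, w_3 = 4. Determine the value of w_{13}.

25

Compute successive terms:
w_4 = 13; w_5 = 3; w_6 = 8; w_7 = -15; w_8 = -13; w_9 = -44; w_{10} = -27; w_{11} = -45; w_{12} = 16; w_{13} = 25.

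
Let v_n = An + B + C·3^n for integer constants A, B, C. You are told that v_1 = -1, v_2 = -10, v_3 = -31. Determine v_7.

Plug in n = 1, 2, 3: A + B + 3C = -1; 2A + B + 9C = -10; 3A + B + 27C = -31.
Subtracting the first from the second: A + 6C = -9.
Subtracting the second from the third: A + 18C = -21.
Solving: C = -1, A = -3, then B = 5.
Hence v_7 = -3·7 + 5 + (-1)·2187 = -2203.

-2203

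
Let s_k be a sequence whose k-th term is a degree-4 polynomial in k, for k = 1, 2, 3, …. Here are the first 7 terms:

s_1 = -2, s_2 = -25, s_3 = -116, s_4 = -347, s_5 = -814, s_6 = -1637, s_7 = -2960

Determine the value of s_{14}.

1st diffs: -23, -91, -231, -467, -823, -1323.
2nd diffs: -68, -140, -236, -356, -500.
3rd diffs: -72, -96, -120, -144.
4th diffs: -24, -24, -24 (constant).
Newton forward-difference form: s_k = -2 + (-23)·C(k-1,1) + (-68)·C(k-1,2) + (-72)·C(k-1,3) + (-24)·C(k-1,4).
At k = 14: k-1 = 13, so s_{14} = -2 - 299 - 5304 - 20592 - 17160 = -43357.

-43357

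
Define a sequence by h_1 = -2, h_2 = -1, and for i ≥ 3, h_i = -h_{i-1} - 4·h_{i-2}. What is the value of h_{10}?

1123

Compute successive terms:
h_3 = 9  h_4 = -5  h_5 = -31  h_6 = 51  h_7 = 73  h_8 = -277  h_9 = -15  h_{10} = 1123.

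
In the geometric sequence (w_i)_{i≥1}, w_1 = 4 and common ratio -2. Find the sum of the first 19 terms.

699052

w_i = 4·(-2)^(i-1).
S = 4·((-2)^19 - 1)/(-2 - 1) = 4·(-524288 - 1)/(-3) = 699052.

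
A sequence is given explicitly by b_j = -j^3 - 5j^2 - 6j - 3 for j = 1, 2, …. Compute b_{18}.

b_{18} = -1·18^3 - 5·18^2 - 6·18 - 3 = -7563.

-7563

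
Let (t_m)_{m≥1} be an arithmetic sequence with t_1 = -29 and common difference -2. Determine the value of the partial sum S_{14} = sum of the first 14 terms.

t_m = -29 + (m - 1)·(-2).
t_{14} = -55; S = 14·(-29 + (-55))/2 = -588.

-588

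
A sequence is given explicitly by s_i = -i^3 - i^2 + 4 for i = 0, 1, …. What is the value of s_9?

-806

s_9 = -1·9^3 - 1·9^2 + 4 = -806.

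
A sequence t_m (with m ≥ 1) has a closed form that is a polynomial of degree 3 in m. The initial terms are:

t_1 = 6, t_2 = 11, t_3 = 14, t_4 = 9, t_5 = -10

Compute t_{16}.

-2859

1st diffs: 5, 3, -5, -19.
2nd diffs: -2, -8, -14.
3rd diffs: -6, -6 (constant).
Newton forward-difference form: t_m = 6 + 5·C(m-1,1) + (-2)·C(m-1,2) + (-6)·C(m-1,3).
At m = 16: m-1 = 15, so t_{16} = 6 + 75 - 210 - 2730 = -2859.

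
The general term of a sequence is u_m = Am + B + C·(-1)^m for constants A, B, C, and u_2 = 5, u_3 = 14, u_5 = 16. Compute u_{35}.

46

The three given values yield: 2A + B + C = 5; 3A + B - C = 14; 5A + B - C = 16.
Subtracting the first from the second: A - 2C = 9.
Subtracting the second from the third: 2A = 2.
Solving: C = -4, A = 1, then B = 7.
Hence u_{35} = 1·35 + 7 + (-4)·(-1) = 46.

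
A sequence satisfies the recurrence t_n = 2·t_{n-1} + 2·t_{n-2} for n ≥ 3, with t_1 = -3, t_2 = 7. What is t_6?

Iterate the recurrence:
t_3 = 8  t_4 = 30  t_5 = 76  t_6 = 212.

212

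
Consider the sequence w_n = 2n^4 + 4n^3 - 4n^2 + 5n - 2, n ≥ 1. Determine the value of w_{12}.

w_{12} = 2·12^4 + 4·12^3 - 4·12^2 + 5·12 - 2 = 47866.

47866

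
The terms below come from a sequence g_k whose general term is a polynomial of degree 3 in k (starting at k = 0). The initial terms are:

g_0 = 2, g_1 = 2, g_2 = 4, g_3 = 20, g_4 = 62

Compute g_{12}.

1st diffs: 0, 2, 16, 42.
2nd diffs: 2, 14, 26.
3rd diffs: 12, 12 (constant).
So g_k = 2k^3 - 5k^2 + 3k + 2.
Evaluating at k = 12 gives g_{12} = 2774.

2774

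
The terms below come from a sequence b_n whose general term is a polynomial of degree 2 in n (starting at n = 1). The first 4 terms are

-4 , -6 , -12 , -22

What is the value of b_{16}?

-454

1st diffs: -2, -6, -10.
2nd diffs: -4, -4 (constant).
Newton forward-difference form: b_n = -4 + (-2)·C(n-1,1) + (-4)·C(n-1,2).
At n = 16: n-1 = 15, so b_{16} = -4 - 30 - 420 = -454.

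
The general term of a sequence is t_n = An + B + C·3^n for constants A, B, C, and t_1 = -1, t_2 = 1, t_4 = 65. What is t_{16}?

43046657

Plug in n = 1, 2, 4: A + B + 3C = -1; 2A + B + 9C = 1; 4A + B + 81C = 65.
Subtracting the first from the second: A + 6C = 2.
Subtracting the second from the third: 2A + 72C = 64.
Solving: C = 1, A = -4, then B = 0.
So t_n = -4·n + 0 + 1·3^n; at n=16 this is 43046657.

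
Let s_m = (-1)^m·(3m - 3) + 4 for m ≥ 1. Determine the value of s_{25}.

(-1)^25 = -1; 3m - 3 at m=25 is 72; so s_{25} = -68.

-68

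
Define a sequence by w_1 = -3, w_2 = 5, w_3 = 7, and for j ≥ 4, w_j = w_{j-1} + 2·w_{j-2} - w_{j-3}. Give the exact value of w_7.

100

Applying the relation repeatedly:
w_4 = 20, w_5 = 29, w_6 = 62, w_7 = 100.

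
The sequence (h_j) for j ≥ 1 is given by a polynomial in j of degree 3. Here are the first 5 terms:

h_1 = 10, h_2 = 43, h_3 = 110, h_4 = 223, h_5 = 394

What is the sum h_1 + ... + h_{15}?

35465

1st diffs: 33, 67, 113, 171.
2nd diffs: 34, 46, 58.
3rd diffs: 12, 12 (constant).
Newton forward-difference form: h_j = 10 + 33·C(j-1,1) + 34·C(j-1,2) + 12·C(j-1,3).
Continuing: …, 635, 958, 1375, 1898, …, h_{15} = 7934.
Summing j = 1..15 (15 terms) gives 35465.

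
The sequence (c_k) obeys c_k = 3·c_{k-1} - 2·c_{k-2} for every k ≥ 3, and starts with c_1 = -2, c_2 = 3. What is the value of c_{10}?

Iterate the recurrence:
c_3 = 13, c_4 = 33, c_5 = 73, c_6 = 153, c_7 = 313, c_8 = 633, c_9 = 1273, c_{10} = 2553.
(Characteristic roots are 2 and 1.)

2553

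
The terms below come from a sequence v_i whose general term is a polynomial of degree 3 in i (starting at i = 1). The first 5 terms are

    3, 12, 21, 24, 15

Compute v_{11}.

-627

1st diffs: 9, 9, 3, -9.
2nd diffs: 0, -6, -12.
3rd diffs: -6, -6 (constant).
Newton forward-difference form: v_i = 3 + 9·C(i-1,1) + (-6)·C(i-1,3).
At i = 11: i-1 = 10, so v_{11} = 3 + 90 - 720 = -627.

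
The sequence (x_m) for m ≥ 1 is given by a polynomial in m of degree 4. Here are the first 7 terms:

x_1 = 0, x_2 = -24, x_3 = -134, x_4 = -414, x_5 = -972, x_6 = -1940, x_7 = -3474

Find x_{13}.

-36324

1st diffs: -24, -110, -280, -558, -968, -1534.
2nd diffs: -86, -170, -278, -410, -566.
3rd diffs: -84, -108, -132, -156.
4th diffs: -24, -24, -24 (constant).
Newton forward-difference form: x_m = (-24)·C(m-1,1) + (-86)·C(m-1,2) + (-84)·C(m-1,3) + (-24)·C(m-1,4).
At m = 13: m-1 = 12, so x_{13} = -288 - 5676 - 18480 - 11880 = -36324.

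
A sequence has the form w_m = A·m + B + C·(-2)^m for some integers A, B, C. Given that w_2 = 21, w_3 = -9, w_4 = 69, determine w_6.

Write the equations: 2A + B + 4C = 21; 3A + B - 8C = -9; 4A + B + 16C = 69.
Subtracting the first from the second: A - 12C = -30.
Subtracting the second from the third: A + 24C = 78.
Solving: C = 3, A = 6, then B = -3.
Hence w_6 = 6·6 + (-3) + 3·64 = 225.

225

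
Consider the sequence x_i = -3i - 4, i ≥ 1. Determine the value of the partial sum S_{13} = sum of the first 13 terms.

-325

Over i = 1..13: Σi = 91.
Total = (-3)·91 + (-4)·13 = -325.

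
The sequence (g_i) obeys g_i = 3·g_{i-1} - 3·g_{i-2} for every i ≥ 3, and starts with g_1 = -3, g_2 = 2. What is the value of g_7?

Compute successive terms:
g_3 = 15, g_4 = 39, g_5 = 72, g_6 = 99, g_7 = 81.

81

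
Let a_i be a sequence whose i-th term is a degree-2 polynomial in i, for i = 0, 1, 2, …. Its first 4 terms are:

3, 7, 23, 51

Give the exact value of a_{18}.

1st diffs: 4, 16, 28.
2nd diffs: 12, 12 (constant).
Newton forward-difference form: a_i = 3 + 4·C(i,1) + 12·C(i,2).
At i = 18: i = 18, so a_{18} = 3 + 72 + 1836 = 1911.

1911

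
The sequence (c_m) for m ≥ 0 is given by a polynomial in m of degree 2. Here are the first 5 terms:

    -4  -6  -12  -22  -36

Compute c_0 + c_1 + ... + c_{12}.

1st diffs: -2, -6, -10, -14.
2nd diffs: -4, -4, -4 (constant).
Newton forward-difference form: c_m = -4 + (-2)·C(m,1) + (-4)·C(m,2).
Continuing: …, -54, -76, -102, -132, …, c_{12} = -292.
Summing m = 0..12 (13 terms) gives -1352.

-1352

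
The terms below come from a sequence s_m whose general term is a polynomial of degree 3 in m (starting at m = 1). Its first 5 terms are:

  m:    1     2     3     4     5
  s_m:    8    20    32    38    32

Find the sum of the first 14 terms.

1st diffs: 12, 12, 6, -6.
2nd diffs: 0, -6, -12.
3rd diffs: -6, -6 (constant).
So s_m = -m^3 + 6m^2 + m + 2.
Continuing: …, 8, -40, -118, -232, …, s_{14} = -1552.
Summing m = 1..14 (14 terms) gives -4802.

-4802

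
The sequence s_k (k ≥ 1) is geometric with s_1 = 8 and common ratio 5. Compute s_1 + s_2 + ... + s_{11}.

s_k = 8·5^(k-1).
S = 8·(5^11 - 1)/(5 - 1) = 8·(48828125 - 1)/(4) = 97656248.

97656248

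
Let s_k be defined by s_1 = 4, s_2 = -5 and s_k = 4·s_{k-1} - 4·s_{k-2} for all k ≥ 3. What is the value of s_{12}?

-138240

Applying the relation repeatedly:
s_3 = -36, s_4 = -124, s_5 = -352, s_6 = -912, s_7 = -2240, s_8 = -5312, s_9 = -12288, s_{10} = -27904, s_{11} = -62464, s_{12} = -138240.
(Characteristic roots are 2 and 2.)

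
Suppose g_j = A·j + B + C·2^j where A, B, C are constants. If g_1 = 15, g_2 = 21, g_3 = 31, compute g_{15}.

At j = 1, 2, 3: A + B + 2C = 15; 2A + B + 4C = 21; 3A + B + 8C = 31.
Subtracting the first from the second: A + 2C = 6.
Subtracting the second from the third: A + 4C = 10.
Solving: C = 2, A = 2, then B = 9.
So g_j = 2·j + 9 + 2·2^j; at j=15 this is 65575.

65575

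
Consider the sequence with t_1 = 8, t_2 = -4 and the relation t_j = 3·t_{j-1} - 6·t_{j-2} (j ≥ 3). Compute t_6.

612

Compute successive terms:
t_3 = -60, t_4 = -156, t_5 = -108, t_6 = 612.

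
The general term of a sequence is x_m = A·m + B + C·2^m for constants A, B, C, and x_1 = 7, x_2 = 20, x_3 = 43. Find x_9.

2581

The three given values yield: A + B + 2C = 7; 2A + B + 4C = 20; 3A + B + 8C = 43.
Subtracting the first from the second: A + 2C = 13.
Subtracting the second from the third: A + 4C = 23.
Solving: C = 5, A = 3, then B = -6.
So x_m = 3·m + (-6) + 5·2^m; at m=9 this is 2581.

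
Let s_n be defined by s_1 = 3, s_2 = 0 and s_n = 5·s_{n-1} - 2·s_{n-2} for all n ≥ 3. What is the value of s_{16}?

s_3 = -6;  s_4 = -30;  s_5 = -138;  …;  s_{13} = -25892058;  s_{14} = -118107990;  s_{15} = -538755834;  s_{16} = -2457563190.

-2457563190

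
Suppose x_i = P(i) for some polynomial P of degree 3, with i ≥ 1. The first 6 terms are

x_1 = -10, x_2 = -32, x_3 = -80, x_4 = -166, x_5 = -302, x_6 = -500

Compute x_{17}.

1st diffs: -22, -48, -86, -136, -198.
2nd diffs: -26, -38, -50, -62.
3rd diffs: -12, -12, -12 (constant).
Newton forward-difference form: x_i = -10 + (-22)·C(i-1,1) + (-26)·C(i-1,2) + (-12)·C(i-1,3).
At i = 17: i-1 = 16, so x_{17} = -10 - 352 - 3120 - 6720 = -10202.

-10202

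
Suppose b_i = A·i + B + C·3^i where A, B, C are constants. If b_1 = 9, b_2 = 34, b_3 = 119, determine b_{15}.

The three given values yield: A + B + 3C = 9; 2A + B + 9C = 34; 3A + B + 27C = 119.
Subtracting the first from the second: A + 6C = 25.
Subtracting the second from the third: A + 18C = 85.
Solving: C = 5, A = -5, then B = -1.
Therefore b_{15} = -75 + (-1) + 5·14348907 = 71744459.

71744459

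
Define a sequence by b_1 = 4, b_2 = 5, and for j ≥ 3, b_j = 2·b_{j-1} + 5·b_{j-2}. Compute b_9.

b_3 = 30  b_4 = 85  b_5 = 320  b_6 = 1065  b_7 = 3730  b_8 = 12785  b_9 = 44220.

44220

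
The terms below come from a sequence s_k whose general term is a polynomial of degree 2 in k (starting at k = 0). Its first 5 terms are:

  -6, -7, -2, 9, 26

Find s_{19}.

1st diffs: -1, 5, 11, 17.
2nd diffs: 6, 6, 6 (constant).
Newton forward-difference form: s_k = -6 + (-1)·C(k,1) + 6·C(k,2).
At k = 19: k = 19, so s_{19} = -6 - 19 + 1026 = 1001.

1001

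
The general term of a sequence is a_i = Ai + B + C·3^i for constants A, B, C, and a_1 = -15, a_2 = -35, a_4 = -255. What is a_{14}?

Write the equations: A + B + 3C = -15; 2A + B + 9C = -35; 4A + B + 81C = -255.
Subtracting the first from the second: A + 6C = -20.
Subtracting the second from the third: 2A + 72C = -220.
Solving: C = -3, A = -2, then B = -4.
Therefore a_{14} = -28 + (-4) + (-3)·4782969 = -14348939.

-14348939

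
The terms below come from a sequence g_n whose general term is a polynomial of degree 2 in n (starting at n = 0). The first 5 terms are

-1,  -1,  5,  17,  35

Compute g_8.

167

1st diffs: 0, 6, 12, 18.
2nd diffs: 6, 6, 6 (constant).
Newton forward-difference form: g_n = -1 + 6·C(n,2).
At n = 8: n = 8, so g_8 = -1 + 168 = 167.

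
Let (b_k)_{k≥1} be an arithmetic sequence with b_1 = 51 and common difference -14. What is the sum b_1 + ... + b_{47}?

-12737

b_k = 51 + (k - 1)·(-14).
b_{47} = -593; S = 47·(51 + (-593))/2 = -12737.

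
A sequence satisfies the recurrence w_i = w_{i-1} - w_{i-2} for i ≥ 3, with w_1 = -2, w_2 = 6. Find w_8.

Compute successive terms:
w_3 = 8; w_4 = 2; w_5 = -6; w_6 = -8; w_7 = -2; w_8 = 6.

6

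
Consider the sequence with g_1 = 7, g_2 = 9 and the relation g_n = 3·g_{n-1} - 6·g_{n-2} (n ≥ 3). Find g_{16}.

Step forward from the initial values:
g_3 = -15;  g_4 = -99;  g_5 = -207;  …;  g_{13} = 18225;  g_{14} = 662661;  g_{15} = 1878633;  g_{16} = 1659933.

1659933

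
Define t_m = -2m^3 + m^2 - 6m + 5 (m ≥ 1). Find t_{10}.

-1955

t_{10} = -2·10^3 + 1·10^2 - 6·10 + 5 = -1955.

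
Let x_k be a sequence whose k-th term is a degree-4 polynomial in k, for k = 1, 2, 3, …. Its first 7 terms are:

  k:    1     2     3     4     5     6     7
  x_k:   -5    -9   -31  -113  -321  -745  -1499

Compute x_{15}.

1st diffs: -4, -22, -82, -208, -424, -754.
2nd diffs: -18, -60, -126, -216, -330.
3rd diffs: -42, -66, -90, -114.
4th diffs: -24, -24, -24 (constant).
Newton forward-difference form: x_k = -5 + (-4)·C(k-1,1) + (-18)·C(k-1,2) + (-42)·C(k-1,3) + (-24)·C(k-1,4).
At k = 15: k-1 = 14, so x_{15} = -5 - 56 - 1638 - 15288 - 24024 = -41011.

-41011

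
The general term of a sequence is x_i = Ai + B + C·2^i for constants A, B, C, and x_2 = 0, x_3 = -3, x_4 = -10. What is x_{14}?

-16368

The three given values yield: 2A + B + 4C = 0; 3A + B + 8C = -3; 4A + B + 16C = -10.
Subtracting the first from the second: A + 4C = -3.
Subtracting the second from the third: A + 8C = -7.
Solving: C = -1, A = 1, then B = 2.
Hence x_{14} = 1·14 + 2 + (-1)·16384 = -16368.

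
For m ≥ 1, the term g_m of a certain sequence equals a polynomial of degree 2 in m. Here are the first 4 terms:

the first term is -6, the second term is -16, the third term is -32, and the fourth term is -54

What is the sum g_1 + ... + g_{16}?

1st diffs: -10, -16, -22.
2nd diffs: -6, -6 (constant).
So g_m = -3m^2 - m - 2.
Continuing: …, -82, -116, -156, -202, …, g_{16} = -786.
Summing m = 1..16 (16 terms) gives -4656.

-4656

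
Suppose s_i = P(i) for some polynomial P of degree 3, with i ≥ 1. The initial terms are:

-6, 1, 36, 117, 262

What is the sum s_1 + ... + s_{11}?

10879

1st diffs: 7, 35, 81, 145.
2nd diffs: 28, 46, 64.
3rd diffs: 18, 18 (constant).
So s_i = 3i^3 - 4i^2 - 2i - 3.
Continuing: …, 489, 816, 1261, 1842, …, s_{11} = 3484.
Summing i = 1..11 (11 terms) gives 10879.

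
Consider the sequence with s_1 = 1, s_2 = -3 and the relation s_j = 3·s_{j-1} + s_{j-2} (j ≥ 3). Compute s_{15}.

-13748408

Iterate the recurrence:
s_3 = -8  s_4 = -27  s_5 = -89  …  s_{12} = -381606  s_{13} = -1260359  s_{14} = -4162683  s_{15} = -13748408.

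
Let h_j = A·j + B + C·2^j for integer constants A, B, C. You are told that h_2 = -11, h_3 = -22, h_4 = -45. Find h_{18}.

-786415

Plug in j = 2, 3, 4: 2A + B + 4C = -11; 3A + B + 8C = -22; 4A + B + 16C = -45.
Subtracting the first from the second: A + 4C = -11.
Subtracting the second from the third: A + 8C = -23.
Solving: C = -3, A = 1, then B = -1.
Therefore h_{18} = 18 + (-1) + (-3)·262144 = -786415.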